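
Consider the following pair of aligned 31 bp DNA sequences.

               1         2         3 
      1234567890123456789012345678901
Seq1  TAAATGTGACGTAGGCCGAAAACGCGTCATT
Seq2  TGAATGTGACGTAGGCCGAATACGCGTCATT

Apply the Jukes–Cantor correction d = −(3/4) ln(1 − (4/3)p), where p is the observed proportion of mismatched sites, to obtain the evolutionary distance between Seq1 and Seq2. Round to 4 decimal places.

0.0675

Mismatches occur at site 2 (A↔G), site 21 (A↔T).
p = 2/31 = 0.064516.
d = −0.75 · ln(1 − (4/3)·0.064516) = −0.75 · ln(0.913979) = −0.75 · (-0.089948) = 0.0675.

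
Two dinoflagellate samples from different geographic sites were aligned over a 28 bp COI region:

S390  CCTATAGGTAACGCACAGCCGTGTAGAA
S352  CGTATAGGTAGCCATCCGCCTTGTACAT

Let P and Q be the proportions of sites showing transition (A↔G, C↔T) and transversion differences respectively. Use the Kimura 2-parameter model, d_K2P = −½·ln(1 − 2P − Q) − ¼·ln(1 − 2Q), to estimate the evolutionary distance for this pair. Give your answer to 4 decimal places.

Differing sites — 2:C/G (Tv); 11:A/G (Ti); 13:G/C (Tv); 14:C/A (Tv); 15:A/T (Tv); 17:A/C (Tv); 21:G/T (Tv); 26:G/C (Tv); 28:A/T (Tv).
Of the 9 differences, 1 transition and 8 transversions over 28 sites: P = 1/28 = 0.035714, Q = 8/28 = 0.285714.
d = −0.5·ln(0.642858) − 0.25·ln(0.428572) = −0.5·(-0.441831) − 0.25·(-0.847297) = 0.4327.

0.4327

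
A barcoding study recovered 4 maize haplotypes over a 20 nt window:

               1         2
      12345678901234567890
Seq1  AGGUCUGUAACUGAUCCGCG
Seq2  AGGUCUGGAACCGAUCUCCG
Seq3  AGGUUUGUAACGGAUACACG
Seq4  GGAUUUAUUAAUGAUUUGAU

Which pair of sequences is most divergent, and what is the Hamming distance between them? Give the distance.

Pairwise Hamming distances:
  Seq1 vs Seq2: 4
  Seq1 vs Seq3: 4
  Seq1 vs Seq4: 10
  Seq2 vs Seq3: 6
  Seq2 vs Seq4: 12
  Seq3 vs Seq4: 11
The largest is 12, between Seq2 and Seq4.

12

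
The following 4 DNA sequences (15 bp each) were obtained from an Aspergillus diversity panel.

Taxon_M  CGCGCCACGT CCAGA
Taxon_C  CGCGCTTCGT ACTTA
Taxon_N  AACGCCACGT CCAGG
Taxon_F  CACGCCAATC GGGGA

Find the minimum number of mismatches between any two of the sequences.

Pairwise Hamming distances:
  Taxon_M vs Taxon_C: 5
  Taxon_M vs Taxon_N: 3
  Taxon_M vs Taxon_F: 7
  Taxon_C vs Taxon_N: 8
  Taxon_C vs Taxon_F: 10
  Taxon_N vs Taxon_F: 8
The smallest is 3, between Taxon_M and Taxon_N.

3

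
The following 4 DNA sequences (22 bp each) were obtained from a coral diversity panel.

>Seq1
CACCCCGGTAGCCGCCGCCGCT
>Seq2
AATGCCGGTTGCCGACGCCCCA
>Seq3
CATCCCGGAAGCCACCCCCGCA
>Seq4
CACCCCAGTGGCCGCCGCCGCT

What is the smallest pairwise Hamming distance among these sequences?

2

Pairwise Hamming distances:
  Seq1 vs Seq2: 7
  Seq1 vs Seq3: 5
  Seq1 vs Seq4: 2
  Seq2 vs Seq3: 8
  Seq2 vs Seq4: 8
  Seq3 vs Seq4: 7
The smallest is 2, between Seq1 and Seq4.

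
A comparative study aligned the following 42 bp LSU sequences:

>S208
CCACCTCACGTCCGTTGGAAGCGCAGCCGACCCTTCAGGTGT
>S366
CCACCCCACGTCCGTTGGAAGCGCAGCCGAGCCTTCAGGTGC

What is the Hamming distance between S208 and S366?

3

The sequences differ at positions 6 (T/C), 31 (C/G), 42 (T/C).
That gives 3 mismatches out of 42 aligned sites, so the Hamming distance is 3.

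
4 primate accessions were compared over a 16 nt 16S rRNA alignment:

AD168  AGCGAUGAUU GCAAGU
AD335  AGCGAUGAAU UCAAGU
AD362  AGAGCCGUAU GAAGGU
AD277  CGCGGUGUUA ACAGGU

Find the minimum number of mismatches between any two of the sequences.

Pairwise Hamming distances:
  AD168 vs AD335: 2
  AD168 vs AD362: 7
  AD168 vs AD277: 6
  AD335 vs AD362: 7
  AD335 vs AD277: 7
  AD362 vs AD277: 8
The smallest is 2, between AD168 and AD335.

2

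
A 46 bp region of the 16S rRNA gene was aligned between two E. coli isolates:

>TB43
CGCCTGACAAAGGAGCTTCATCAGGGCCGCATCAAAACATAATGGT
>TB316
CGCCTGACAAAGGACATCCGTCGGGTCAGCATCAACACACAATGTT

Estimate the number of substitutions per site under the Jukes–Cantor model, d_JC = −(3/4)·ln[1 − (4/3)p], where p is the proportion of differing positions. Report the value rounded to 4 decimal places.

Mismatches occur at site 15 (G→C), site 16 (C→A), site 18 (T→C), site 20 (A→G), site 23 (A→G), site 26 (G→T), site 28 (C→A), site 36 (A→C), site 40 (T→C), site 45 (G→T).
p = 10/46 = 0.217391.
d = −0.75 · ln(1 − (4/3)·0.217391) = −0.75 · ln(0.710145) = −0.75 · (-0.342286) = 0.2567.

0.2567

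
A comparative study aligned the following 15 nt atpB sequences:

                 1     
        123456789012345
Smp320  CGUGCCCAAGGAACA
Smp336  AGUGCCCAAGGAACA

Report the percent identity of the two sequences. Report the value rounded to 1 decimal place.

93.3%

Differing sites — 1:C/A.
14 of the 15 sites match, so the percent identity is 14/15 × 100 = 93.3%.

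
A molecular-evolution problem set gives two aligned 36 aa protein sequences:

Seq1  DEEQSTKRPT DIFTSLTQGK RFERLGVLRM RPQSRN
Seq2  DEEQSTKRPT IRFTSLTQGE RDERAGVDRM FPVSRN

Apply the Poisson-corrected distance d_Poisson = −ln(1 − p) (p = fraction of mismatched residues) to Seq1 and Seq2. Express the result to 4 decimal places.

0.2513

Mismatches occur at site 11 (D/I), site 12 (I/R), site 20 (K/E), site 22 (F/D), site 25 (L/A), site 28 (L/D), site 31 (R/F), site 33 (Q/V).
p = 8/36 = 0.222222.
d = −ln(1 − 0.222222) = −ln(0.777778) = 0.2513.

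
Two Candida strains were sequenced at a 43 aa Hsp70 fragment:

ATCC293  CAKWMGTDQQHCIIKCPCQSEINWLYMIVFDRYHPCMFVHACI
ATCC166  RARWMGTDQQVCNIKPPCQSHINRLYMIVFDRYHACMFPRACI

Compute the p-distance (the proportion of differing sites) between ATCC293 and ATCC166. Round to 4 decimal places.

The sequences differ at positions 1 (C/R), 3 (K/R), 11 (H/V), 13 (I/N), 16 (C/P), 21 (E/H), 24 (W/R), 35 (P/A), 39 (V/P), 40 (H/R).
There are 10 differences over 43 sites, so p = 10/43 = 0.2326.

0.2326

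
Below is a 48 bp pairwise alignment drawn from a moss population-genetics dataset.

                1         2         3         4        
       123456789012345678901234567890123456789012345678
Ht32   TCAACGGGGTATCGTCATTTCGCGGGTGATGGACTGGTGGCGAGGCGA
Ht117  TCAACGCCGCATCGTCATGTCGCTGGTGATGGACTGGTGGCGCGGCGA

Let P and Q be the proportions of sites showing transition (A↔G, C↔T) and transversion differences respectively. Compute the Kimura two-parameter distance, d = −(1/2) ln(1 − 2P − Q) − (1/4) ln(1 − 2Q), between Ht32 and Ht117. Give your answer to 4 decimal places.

Differing sites — 7:G/C (Tv); 8:G/C (Tv); 10:T/C (Ti); 19:T/G (Tv); 24:G/T (Tv); 43:A/C (Tv).
Of the 6 differences, 1 transition and 5 transversions over 48 sites: P = 1/48 = 0.020833, Q = 5/48 = 0.104167.
d = −0.5·ln(0.854167) − 0.25·ln(0.791666) = −0.5·(-0.157629) − 0.25·(-0.233616) = 0.1372.

0.1372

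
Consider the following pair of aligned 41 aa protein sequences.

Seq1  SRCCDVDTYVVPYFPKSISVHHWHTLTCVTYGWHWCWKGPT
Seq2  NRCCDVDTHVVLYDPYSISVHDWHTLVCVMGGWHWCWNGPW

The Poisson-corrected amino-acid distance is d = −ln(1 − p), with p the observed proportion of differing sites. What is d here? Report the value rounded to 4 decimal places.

0.3124

Differing sites — 1:S/N; 9:Y/H; 12:P/L; 14:F/D; 16:K/Y; 22:H/D; 27:T/V; 30:T/M; 31:Y/G; 38:K/N; 41:T/W.
p = 11/41 = 0.268293.
d = −ln(1 − 0.268293) = −ln(0.731707) = 0.3124.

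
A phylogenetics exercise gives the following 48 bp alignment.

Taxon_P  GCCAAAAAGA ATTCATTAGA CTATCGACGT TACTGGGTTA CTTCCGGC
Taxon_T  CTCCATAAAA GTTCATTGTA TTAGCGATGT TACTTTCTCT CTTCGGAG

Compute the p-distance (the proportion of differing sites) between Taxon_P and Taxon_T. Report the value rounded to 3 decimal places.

0.396

Mismatches occur at site 1 (G↔C), site 2 (C↔T), site 4 (A↔C), site 6 (A↔T), site 9 (G↔A), site 11 (A↔G), site 18 (A↔G), site 19 (G↔T), site 21 (C↔T), site 24 (T↔G), site 28 (C↔T), site 35 (G↔T), site 36 (G↔T), site 37 (G↔C), site 39 (T↔C), site 40 (A↔T), site 45 (C↔G), site 47 (G↔A), site 48 (C↔G).
There are 19 differences over 48 sites, so p = 19/48 = 0.396.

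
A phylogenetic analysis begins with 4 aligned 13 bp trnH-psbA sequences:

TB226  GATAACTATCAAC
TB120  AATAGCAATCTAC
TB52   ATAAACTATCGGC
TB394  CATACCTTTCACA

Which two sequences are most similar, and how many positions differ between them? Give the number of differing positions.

Pairwise Hamming distances:
  TB226 vs TB120: 4
  TB226 vs TB52: 5
  TB226 vs TB394: 5
  TB120 vs TB52: 6
  TB120 vs TB394: 7
  TB52 vs TB394: 8
The smallest is 4, between TB226 and TB120.

4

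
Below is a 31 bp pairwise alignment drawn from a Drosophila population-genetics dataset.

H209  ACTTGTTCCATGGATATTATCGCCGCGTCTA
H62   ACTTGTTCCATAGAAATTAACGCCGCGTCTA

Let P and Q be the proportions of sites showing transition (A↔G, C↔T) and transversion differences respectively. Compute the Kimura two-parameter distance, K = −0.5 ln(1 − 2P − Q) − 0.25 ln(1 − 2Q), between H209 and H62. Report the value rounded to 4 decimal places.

0.1036

The sequences differ at positions 12 (G/A, transition), 15 (T/A, transversion), 20 (T/A, transversion).
Of the 3 differences, 1 transition and 2 transversions over 31 sites: P = 1/31 = 0.032258, Q = 2/31 = 0.064516.
d = −0.5·ln(0.870968) − 0.25·ln(0.870968) = −0.5·(-0.138150) − 0.25·(-0.138150) = 0.1036.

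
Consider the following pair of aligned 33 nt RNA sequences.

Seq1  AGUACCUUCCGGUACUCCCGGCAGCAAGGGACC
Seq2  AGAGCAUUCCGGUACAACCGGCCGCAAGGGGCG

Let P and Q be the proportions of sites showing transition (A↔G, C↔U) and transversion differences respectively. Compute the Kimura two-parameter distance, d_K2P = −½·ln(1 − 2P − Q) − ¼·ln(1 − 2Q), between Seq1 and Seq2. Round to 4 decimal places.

Mismatches occur at site 3 (U/A, transversion), site 4 (A/G, transition), site 6 (C/A, transversion), site 16 (U/A, transversion), site 17 (C/A, transversion), site 23 (A/C, transversion), site 31 (A/G, transition), site 33 (C/G, transversion).
Of the 8 differences, 2 transitions and 6 transversions over 33 sites: P = 2/33 = 0.060606, Q = 6/33 = 0.181818.
d = −0.5·ln(0.696970) − 0.25·ln(0.636364) = −0.5·(-0.361013) − 0.25·(-0.451985) = 0.2935.

0.2935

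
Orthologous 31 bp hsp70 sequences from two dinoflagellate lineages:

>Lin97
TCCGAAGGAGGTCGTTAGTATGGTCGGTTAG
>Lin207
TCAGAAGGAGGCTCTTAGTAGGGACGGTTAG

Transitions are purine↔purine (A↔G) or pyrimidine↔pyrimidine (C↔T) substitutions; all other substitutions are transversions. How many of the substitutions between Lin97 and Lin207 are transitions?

Differing sites — 3:C/A (Tv); 12:T/C (Ti); 13:C/T (Ti); 14:G/C (Tv); 21:T/G (Tv); 24:T/A (Tv).
Of the 6 differences, 2 transitions and 4 transversions, so the answer is 2.

2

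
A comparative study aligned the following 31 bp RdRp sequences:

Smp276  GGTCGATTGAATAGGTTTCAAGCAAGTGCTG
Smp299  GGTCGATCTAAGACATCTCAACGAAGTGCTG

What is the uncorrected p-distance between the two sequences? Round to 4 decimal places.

0.2581

The sequences differ at positions 8 (T/C), 9 (G/T), 12 (T/G), 14 (G/C), 15 (G/A), 17 (T/C), 22 (G/C), 23 (C/G).
There are 8 differences over 31 sites, so p = 8/31 = 0.2581.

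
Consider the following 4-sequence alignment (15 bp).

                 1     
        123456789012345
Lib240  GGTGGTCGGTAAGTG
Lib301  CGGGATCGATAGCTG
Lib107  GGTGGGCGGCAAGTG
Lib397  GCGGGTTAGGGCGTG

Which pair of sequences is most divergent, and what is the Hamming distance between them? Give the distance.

Pairwise Hamming distances:
  Lib240 vs Lib301: 6
  Lib240 vs Lib107: 2
  Lib240 vs Lib397: 7
  Lib301 vs Lib107: 8
  Lib301 vs Lib397: 10
  Lib107 vs Lib397: 8
The largest is 10, between Lib301 and Lib397.

10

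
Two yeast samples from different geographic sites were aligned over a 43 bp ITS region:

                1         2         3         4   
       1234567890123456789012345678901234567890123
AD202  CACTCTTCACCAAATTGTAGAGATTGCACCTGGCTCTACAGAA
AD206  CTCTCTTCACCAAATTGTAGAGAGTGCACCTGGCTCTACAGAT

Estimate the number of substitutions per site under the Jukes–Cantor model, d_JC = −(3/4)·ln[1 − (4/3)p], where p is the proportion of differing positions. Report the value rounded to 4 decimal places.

0.0732

Mismatches occur at site 2 (A/T), site 24 (T/G), site 43 (A/T).
p = 3/43 = 0.069767.
d = −0.75 · ln(1 − (4/3)·0.069767) = −0.75 · ln(0.906977) = −0.75 · (-0.097638) = 0.0732.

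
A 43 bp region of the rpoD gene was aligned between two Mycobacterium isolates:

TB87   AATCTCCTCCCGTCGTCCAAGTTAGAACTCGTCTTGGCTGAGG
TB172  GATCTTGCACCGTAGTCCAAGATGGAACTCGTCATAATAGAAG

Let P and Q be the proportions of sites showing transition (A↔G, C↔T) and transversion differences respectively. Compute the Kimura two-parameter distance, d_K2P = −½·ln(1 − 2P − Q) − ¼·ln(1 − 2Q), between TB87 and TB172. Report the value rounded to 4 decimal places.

The sequences differ at positions 1 (A/G, transition), 6 (C/T, transition), 7 (C/G, transversion), 8 (T/C, transition), 9 (C/A, transversion), 14 (C/A, transversion), 22 (T/A, transversion), 24 (A/G, transition), 34 (T/A, transversion), 36 (G/A, transition), 37 (G/A, transition), 38 (C/T, transition), 39 (T/A, transversion), 42 (G/A, transition).
Of the 14 differences, 8 transitions and 6 transversions over 43 sites: P = 8/43 = 0.186047, Q = 6/43 = 0.139535.
d = −0.5·ln(0.488371) − 0.25·ln(0.720930) = −0.5·(-0.716680) − 0.25·(-0.327213) = 0.4401.

0.4401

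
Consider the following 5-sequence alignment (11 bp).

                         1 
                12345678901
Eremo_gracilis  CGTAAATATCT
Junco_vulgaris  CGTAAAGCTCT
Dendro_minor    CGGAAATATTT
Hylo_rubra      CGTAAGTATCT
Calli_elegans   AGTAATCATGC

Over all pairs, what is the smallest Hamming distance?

Pairwise Hamming distances:
  Eremo_gracilis vs Junco_vulgaris: 2
  Eremo_gracilis vs Dendro_minor: 2
  Eremo_gracilis vs Hylo_rubra: 1
  Eremo_gracilis vs Calli_elegans: 5
  Junco_vulgaris vs Dendro_minor: 4
  Junco_vulgaris vs Hylo_rubra: 3
  Junco_vulgaris vs Calli_elegans: 6
  Dendro_minor vs Hylo_rubra: 3
  Dendro_minor vs Calli_elegans: 6
  Hylo_rubra vs Calli_elegans: 5
The smallest is 1, between Eremo_gracilis and Hylo_rubra.

1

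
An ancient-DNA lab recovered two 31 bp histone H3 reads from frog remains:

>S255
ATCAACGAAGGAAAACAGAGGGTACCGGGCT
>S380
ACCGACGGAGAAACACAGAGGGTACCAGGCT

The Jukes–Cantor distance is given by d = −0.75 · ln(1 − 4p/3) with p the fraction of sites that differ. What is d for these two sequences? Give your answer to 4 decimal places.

The sequences differ at positions 2 (T/C), 4 (A/G), 8 (A/G), 11 (G/A), 14 (A/C), 27 (G/A).
p = 6/31 = 0.193548.
d = −0.75 · ln(1 − (4/3)·0.193548) = −0.75 · ln(0.741936) = −0.75 · (-0.298492) = 0.2239.

0.2239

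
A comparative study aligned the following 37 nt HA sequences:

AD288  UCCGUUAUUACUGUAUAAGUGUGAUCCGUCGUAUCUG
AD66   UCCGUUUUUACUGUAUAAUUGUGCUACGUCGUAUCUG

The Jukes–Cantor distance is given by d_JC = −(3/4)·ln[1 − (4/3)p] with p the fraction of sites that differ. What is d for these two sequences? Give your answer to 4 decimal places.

0.1167

The sequences differ at positions 7 (A/U), 19 (G/U), 24 (A/C), 26 (C/A).
p = 4/37 = 0.108108.
d = −0.75 · ln(1 − (4/3)·0.108108) = −0.75 · ln(0.855856) = −0.75 · (-0.155653) = 0.1167.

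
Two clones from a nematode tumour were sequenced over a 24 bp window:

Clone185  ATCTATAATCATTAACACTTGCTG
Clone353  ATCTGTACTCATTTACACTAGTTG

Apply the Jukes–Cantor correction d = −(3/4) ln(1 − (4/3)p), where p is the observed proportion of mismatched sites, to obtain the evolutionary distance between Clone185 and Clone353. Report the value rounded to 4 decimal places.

Mismatches occur at site 5 (A/G), site 8 (A/C), site 14 (A/T), site 20 (T/A), site 22 (C/T).
p = 5/24 = 0.208333.
d = −0.75 · ln(1 − (4/3)·0.208333) = −0.75 · ln(0.722223) = −0.75 · (-0.325421) = 0.2441.

0.2441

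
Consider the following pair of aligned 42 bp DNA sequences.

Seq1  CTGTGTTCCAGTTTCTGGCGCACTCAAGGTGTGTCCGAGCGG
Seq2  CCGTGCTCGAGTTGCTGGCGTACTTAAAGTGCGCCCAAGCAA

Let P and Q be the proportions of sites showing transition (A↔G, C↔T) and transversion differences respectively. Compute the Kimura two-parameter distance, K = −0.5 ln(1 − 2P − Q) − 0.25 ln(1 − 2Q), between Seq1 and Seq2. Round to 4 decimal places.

Mismatches occur at site 2 (T→C, transition), site 6 (T→C, transition), site 9 (C→G, transversion), site 14 (T→G, transversion), site 21 (C→T, transition), site 25 (C→T, transition), site 28 (G→A, transition), site 32 (T→C, transition), site 34 (T→C, transition), site 37 (G→A, transition), site 41 (G→A, transition), site 42 (G→A, transition).
Of the 12 differences, 10 transitions and 2 transversions over 42 sites: P = 10/42 = 0.238095, Q = 2/42 = 0.047619.
d = −0.5·ln(0.476191) − 0.25·ln(0.904762) = −0.5·(-0.741936) − 0.25·(-0.100083) = 0.3960.

0.3960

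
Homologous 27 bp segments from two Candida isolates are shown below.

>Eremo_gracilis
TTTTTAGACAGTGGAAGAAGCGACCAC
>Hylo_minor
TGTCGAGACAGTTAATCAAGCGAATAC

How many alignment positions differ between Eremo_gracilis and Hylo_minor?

9

Differing sites — 2:T/G; 4:T/C; 5:T/G; 13:G/T; 14:G/A; 16:A/T; 17:G/C; 24:C/A; 25:C/T.
That gives 9 mismatches out of 27 aligned sites, so the Hamming distance is 9.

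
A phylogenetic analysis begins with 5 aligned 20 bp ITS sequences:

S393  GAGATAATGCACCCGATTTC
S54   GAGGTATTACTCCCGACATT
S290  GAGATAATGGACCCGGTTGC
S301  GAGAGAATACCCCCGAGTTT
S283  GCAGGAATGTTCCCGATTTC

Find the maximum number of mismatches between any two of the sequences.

Pairwise Hamming distances:
  S393 vs S54: 7
  S393 vs S290: 3
  S393 vs S301: 5
  S393 vs S283: 6
  S54 vs S290: 10
  S54 vs S301: 6
  S54 vs S283: 9
  S290 vs S301: 8
  S290 vs S283: 8
  S301 vs S283: 8
The largest is 10, between S54 and S290.

10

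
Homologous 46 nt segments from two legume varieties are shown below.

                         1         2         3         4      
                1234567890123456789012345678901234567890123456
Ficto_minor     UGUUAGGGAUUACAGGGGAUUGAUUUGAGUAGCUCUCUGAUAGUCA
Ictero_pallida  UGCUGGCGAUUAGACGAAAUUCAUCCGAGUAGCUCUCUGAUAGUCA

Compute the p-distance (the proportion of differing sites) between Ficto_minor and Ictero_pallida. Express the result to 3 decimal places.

Mismatches occur at site 3 (U↔C), site 5 (A↔G), site 7 (G↔C), site 13 (C↔G), site 15 (G↔C), site 17 (G↔A), site 18 (G↔A), site 22 (G↔C), site 25 (U↔C), site 26 (U↔C).
There are 10 differences over 46 sites, so p = 10/46 = 0.217.

0.217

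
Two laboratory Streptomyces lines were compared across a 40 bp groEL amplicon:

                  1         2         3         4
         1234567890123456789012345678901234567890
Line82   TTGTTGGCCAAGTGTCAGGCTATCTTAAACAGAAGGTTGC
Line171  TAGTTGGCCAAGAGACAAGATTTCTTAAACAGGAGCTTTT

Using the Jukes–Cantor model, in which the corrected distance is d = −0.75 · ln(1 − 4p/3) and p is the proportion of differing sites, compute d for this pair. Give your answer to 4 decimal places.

The sequences differ at positions 2 (T/A), 13 (T/A), 15 (T/A), 18 (G/A), 20 (C/A), 22 (A/T), 33 (A/G), 36 (G/C), 39 (G/T), 40 (C/T).
p = 10/40 = 0.250000.
d = −0.75 · ln(1 − (4/3)·0.250000) = −0.75 · ln(0.666667) = −0.75 · (-0.405465) = 0.3041.

0.3041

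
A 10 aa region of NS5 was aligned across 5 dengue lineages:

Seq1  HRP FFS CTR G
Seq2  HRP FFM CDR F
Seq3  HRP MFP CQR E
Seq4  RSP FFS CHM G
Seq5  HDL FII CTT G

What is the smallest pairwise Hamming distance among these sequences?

Pairwise Hamming distances:
  Seq1 vs Seq2: 3
  Seq1 vs Seq3: 4
  Seq1 vs Seq4: 4
  Seq1 vs Seq5: 5
  Seq2 vs Seq3: 4
  Seq2 vs Seq4: 6
  Seq2 vs Seq5: 7
  Seq3 vs Seq4: 7
  Seq3 vs Seq5: 8
  Seq4 vs Seq5: 7
The smallest is 3, between Seq1 and Seq2.

3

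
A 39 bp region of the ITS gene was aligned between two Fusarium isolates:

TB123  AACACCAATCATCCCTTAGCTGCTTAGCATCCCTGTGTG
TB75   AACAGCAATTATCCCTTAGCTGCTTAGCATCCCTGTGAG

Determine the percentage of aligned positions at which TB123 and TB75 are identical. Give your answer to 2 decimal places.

92.31%

The sequences differ at positions 5 (C/G), 10 (C/T), 38 (T/A).
36 of the 39 sites match, so the percent identity is 36/39 × 100 = 92.31%.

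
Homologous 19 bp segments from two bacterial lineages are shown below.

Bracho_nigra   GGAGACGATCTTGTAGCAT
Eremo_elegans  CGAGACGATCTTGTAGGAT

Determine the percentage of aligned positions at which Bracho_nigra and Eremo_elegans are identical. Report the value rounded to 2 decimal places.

Mismatches occur at site 1 (G/C), site 17 (C/G).
17 of the 19 sites match, so the percent identity is 17/19 × 100 = 89.47%.

89.47%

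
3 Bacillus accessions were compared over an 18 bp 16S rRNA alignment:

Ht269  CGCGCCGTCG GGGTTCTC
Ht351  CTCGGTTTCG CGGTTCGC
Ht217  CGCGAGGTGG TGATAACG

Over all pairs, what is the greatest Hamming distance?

11

Pairwise Hamming distances:
  Ht269 vs Ht351: 6
  Ht269 vs Ht217: 9
  Ht351 vs Ht217: 11
The largest is 11, between Ht351 and Ht217.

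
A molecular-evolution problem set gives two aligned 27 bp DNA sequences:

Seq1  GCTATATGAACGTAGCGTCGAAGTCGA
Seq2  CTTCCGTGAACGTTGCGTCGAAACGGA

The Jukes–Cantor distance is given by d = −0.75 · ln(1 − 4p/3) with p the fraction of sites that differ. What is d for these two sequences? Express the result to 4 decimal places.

0.4408

Mismatches occur at site 1 (G↔C), site 2 (C↔T), site 4 (A↔C), site 5 (T↔C), site 6 (A↔G), site 14 (A↔T), site 23 (G↔A), site 24 (T↔C), site 25 (C↔G).
p = 9/27 = 0.333333.
d = −0.75 · ln(1 − (4/3)·0.333333) = −0.75 · ln(0.555556) = −0.75 · (-0.587786) = 0.4408.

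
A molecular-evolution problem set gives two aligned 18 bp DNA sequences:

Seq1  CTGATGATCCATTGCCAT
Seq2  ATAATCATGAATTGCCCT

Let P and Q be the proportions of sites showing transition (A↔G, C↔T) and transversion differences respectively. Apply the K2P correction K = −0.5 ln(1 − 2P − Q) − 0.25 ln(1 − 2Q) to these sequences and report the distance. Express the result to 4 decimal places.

Differing sites — 1:C/A (Tv); 3:G/A (Ti); 6:G/C (Tv); 9:C/G (Tv); 10:C/A (Tv); 17:A/C (Tv).
Of the 6 differences, 1 transition and 5 transversions over 18 sites: P = 1/18 = 0.055556, Q = 5/18 = 0.277778.
d = −0.5·ln(0.611110) − 0.25·ln(0.444444) = −0.5·(-0.492478) − 0.25·(-0.810931) = 0.4490.

0.4490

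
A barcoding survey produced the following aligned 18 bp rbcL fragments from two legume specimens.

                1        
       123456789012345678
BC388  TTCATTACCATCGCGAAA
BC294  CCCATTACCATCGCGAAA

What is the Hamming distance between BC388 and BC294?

2

Mismatches occur at site 1 (T→C), site 2 (T→C).
That gives 2 mismatches out of 18 aligned sites, so the Hamming distance is 2.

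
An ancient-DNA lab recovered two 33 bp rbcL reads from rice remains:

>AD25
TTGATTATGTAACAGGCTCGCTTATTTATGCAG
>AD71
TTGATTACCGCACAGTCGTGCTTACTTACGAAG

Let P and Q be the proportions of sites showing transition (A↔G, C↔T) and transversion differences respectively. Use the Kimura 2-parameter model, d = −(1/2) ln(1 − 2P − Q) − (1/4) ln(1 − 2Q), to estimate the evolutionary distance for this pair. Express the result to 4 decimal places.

0.3890

The sequences differ at positions 8 (T/C, transition), 9 (G/C, transversion), 10 (T/G, transversion), 11 (A/C, transversion), 16 (G/T, transversion), 18 (T/G, transversion), 19 (C/T, transition), 25 (T/C, transition), 29 (T/C, transition), 31 (C/A, transversion).
Of the 10 differences, 4 transitions and 6 transversions over 33 sites: P = 4/33 = 0.121212, Q = 6/33 = 0.181818.
d = −0.5·ln(0.575758) − 0.25·ln(0.636364) = −0.5·(-0.552068) − 0.25·(-0.451985) = 0.3890.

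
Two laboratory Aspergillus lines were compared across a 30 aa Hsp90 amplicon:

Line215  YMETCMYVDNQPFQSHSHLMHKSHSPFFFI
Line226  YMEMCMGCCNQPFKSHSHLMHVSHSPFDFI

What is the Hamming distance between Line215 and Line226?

7

Mismatches occur at site 4 (T↔M), site 7 (Y↔G), site 8 (V↔C), site 9 (D↔C), site 14 (Q↔K), site 22 (K↔V), site 28 (F↔D).
That gives 7 mismatches out of 30 aligned sites, so the Hamming distance is 7.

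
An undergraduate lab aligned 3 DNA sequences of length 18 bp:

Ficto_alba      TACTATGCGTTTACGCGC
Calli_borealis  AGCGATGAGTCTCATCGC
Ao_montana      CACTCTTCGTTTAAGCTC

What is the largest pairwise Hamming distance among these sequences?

Pairwise Hamming distances:
  Ficto_alba vs Calli_borealis: 8
  Ficto_alba vs Ao_montana: 5
  Calli_borealis vs Ao_montana: 10
The largest is 10, between Calli_borealis and Ao_montana.

10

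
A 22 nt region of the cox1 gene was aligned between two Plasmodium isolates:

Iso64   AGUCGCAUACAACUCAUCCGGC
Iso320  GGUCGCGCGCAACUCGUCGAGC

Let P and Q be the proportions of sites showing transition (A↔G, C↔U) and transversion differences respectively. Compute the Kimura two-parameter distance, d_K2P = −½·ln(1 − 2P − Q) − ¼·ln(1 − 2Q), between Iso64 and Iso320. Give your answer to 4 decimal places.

0.4707

Mismatches occur at site 1 (A/G, transition), site 7 (A/G, transition), site 8 (U/C, transition), site 9 (A/G, transition), site 16 (A/G, transition), site 19 (C/G, transversion), site 20 (G/A, transition).
Of the 7 differences, 6 transitions and 1 transversion over 22 sites: P = 6/22 = 0.272727, Q = 1/22 = 0.045455.
d = −0.5·ln(0.409091) − 0.25·ln(0.909090) = −0.5·(-0.893818) − 0.25·(-0.095311) = 0.4707.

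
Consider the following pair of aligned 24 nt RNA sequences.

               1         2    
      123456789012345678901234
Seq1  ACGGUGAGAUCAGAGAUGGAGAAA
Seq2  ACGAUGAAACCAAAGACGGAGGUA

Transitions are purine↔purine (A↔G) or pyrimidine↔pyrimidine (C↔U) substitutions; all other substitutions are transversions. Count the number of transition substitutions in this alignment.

6

Differing sites — 4:G/A (Ti); 8:G/A (Ti); 10:U/C (Ti); 13:G/A (Ti); 17:U/C (Ti); 22:A/G (Ti); 23:A/U (Tv).
Of the 7 differences, 6 transitions and 1 transversion, so the answer is 6.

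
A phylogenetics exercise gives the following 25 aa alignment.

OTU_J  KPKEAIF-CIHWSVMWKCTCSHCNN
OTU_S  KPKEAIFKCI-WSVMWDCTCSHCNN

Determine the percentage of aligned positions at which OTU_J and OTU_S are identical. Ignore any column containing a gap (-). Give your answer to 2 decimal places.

95.65%

Excluding the 2 gap columns leaves 23 comparable sites.
Differing sites — 17:K/D.
22 of the 23 comparable sites match, so the percent identity is 22/23 × 100 = 95.65%.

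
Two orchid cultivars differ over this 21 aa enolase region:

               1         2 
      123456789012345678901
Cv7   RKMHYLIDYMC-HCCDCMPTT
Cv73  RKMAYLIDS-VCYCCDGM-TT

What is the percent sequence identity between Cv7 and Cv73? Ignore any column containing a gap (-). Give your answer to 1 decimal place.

72.2%

Excluding the 3 gap columns leaves 18 comparable sites.
The sequences differ at positions 4 (H/A), 9 (Y/S), 11 (C/V), 13 (H/Y), 17 (C/G).
13 of the 18 comparable sites match, so the percent identity is 13/18 × 100 = 72.2%.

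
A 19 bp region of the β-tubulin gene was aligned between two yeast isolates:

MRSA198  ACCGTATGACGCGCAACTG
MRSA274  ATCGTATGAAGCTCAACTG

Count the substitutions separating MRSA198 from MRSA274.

3

Mismatches occur at site 2 (C↔T), site 10 (C↔A), site 13 (G↔T).
That gives 3 mismatches out of 19 aligned sites, so the Hamming distance is 3.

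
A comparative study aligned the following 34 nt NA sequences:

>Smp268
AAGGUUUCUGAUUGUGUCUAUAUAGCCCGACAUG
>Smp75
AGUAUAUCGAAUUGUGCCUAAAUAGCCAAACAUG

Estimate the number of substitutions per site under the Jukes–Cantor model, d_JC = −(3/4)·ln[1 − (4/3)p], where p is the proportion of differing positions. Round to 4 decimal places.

0.3734

Differing sites — 2:A/G; 3:G/U; 4:G/A; 6:U/A; 9:U/G; 10:G/A; 17:U/C; 21:U/A; 28:C/A; 29:G/A.
p = 10/34 = 0.294118.
d = −0.75 · ln(1 − (4/3)·0.294118) = −0.75 · ln(0.607843) = −0.75 · (-0.497839) = 0.3734.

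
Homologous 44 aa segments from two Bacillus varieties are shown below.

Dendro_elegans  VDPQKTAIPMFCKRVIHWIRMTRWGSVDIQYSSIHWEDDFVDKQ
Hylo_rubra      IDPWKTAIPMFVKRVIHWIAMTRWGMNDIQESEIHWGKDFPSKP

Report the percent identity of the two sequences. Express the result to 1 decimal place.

70.5%

Differing sites — 1:V/I; 4:Q/W; 12:C/V; 20:R/A; 26:S/M; 27:V/N; 31:Y/E; 33:S/E; 37:E/G; 38:D/K; 41:V/P; 42:D/S; 44:Q/P.
31 of the 44 sites match, so the percent identity is 31/44 × 100 = 70.5%.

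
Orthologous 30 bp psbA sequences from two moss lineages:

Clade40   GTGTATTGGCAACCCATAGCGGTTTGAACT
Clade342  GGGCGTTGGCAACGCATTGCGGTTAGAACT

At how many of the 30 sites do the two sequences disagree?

6

Mismatches occur at site 2 (T/G), site 4 (T/C), site 5 (A/G), site 14 (C/G), site 18 (A/T), site 25 (T/A).
That gives 6 mismatches out of 30 aligned sites, so the Hamming distance is 6.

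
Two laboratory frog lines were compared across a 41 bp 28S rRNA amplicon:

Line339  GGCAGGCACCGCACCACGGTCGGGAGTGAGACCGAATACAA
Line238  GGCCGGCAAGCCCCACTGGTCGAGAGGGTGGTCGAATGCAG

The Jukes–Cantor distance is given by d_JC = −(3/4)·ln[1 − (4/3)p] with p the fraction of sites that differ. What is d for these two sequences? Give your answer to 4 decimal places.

0.5018

The sequences differ at positions 4 (A/C), 9 (C/A), 10 (C/G), 11 (G/C), 13 (A/C), 15 (C/A), 16 (A/C), 17 (C/T), 23 (G/A), 27 (T/G), 29 (A/T), 31 (A/G), 32 (C/T), 38 (A/G), 41 (A/G).
p = 15/41 = 0.365854.
d = −0.75 · ln(1 − (4/3)·0.365854) = −0.75 · ln(0.512195) = −0.75 · (-0.669050) = 0.5018.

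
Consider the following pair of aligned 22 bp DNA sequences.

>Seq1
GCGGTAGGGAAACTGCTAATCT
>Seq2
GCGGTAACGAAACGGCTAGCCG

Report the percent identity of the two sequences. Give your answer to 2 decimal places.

72.73%

Mismatches occur at site 7 (G↔A), site 8 (G↔C), site 14 (T↔G), site 19 (A↔G), site 20 (T↔C), site 22 (T↔G).
16 of the 22 sites match, so the percent identity is 16/22 × 100 = 72.73%.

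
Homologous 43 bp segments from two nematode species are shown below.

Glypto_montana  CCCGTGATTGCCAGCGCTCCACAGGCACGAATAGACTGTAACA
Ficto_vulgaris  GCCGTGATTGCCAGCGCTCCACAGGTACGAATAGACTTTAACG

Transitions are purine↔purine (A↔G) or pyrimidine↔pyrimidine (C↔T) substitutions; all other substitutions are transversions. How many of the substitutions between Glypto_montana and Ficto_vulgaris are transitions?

Differing sites — 1:C/G (Tv); 26:C/T (Ti); 38:G/T (Tv); 43:A/G (Ti).
Of the 4 differences, 2 transitions and 2 transversions, so the answer is 2.

2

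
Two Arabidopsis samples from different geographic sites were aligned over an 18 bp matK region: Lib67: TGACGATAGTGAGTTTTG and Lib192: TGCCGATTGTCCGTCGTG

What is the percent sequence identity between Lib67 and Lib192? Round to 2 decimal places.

The sequences differ at positions 3 (A/C), 8 (A/T), 11 (G/C), 12 (A/C), 15 (T/C), 16 (T/G).
12 of the 18 sites match, so the percent identity is 12/18 × 100 = 66.67%.

66.67%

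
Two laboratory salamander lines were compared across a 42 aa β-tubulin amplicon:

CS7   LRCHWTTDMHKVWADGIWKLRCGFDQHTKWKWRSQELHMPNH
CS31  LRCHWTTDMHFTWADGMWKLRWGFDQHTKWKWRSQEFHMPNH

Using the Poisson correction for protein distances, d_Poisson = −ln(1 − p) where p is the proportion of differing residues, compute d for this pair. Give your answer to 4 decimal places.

0.1268

Mismatches occur at site 11 (K↔F), site 12 (V↔T), site 17 (I↔M), site 22 (C↔W), site 37 (L↔F).
p = 5/42 = 0.119048.
d = −ln(1 − 0.119048) = −ln(0.880952) = 0.1268.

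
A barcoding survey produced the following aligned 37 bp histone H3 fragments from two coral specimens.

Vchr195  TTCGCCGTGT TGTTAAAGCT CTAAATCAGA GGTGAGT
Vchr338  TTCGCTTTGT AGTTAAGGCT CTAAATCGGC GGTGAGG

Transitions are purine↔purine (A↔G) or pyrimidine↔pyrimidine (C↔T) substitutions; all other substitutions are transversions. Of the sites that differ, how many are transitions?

3

Differing sites — 6:C/T (Ti); 7:G/T (Tv); 11:T/A (Tv); 17:A/G (Ti); 28:A/G (Ti); 30:A/C (Tv); 37:T/G (Tv).
Of the 7 differences, 3 transitions and 4 transversions, so the answer is 3.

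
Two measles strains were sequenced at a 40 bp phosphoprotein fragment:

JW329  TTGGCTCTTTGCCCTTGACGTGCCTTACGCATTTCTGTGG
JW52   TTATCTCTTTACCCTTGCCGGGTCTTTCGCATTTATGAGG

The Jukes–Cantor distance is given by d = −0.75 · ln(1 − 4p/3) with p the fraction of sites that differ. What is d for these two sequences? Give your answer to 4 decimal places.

The sequences differ at positions 3 (G/A), 4 (G/T), 11 (G/A), 18 (A/C), 21 (T/G), 23 (C/T), 27 (A/T), 35 (C/A), 38 (T/A).
p = 9/40 = 0.225000.
d = −0.75 · ln(1 − (4/3)·0.225000) = −0.75 · ln(0.700000) = −0.75 · (-0.356675) = 0.2675.

0.2675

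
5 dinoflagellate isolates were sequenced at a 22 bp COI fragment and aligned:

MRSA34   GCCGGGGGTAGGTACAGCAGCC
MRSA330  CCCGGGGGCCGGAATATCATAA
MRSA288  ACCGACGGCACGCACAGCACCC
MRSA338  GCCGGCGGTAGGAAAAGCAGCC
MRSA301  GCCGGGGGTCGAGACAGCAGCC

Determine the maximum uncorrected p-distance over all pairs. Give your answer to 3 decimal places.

Pairwise Hamming distances:
  MRSA34 vs MRSA330: 9
  MRSA34 vs MRSA288: 7
  MRSA34 vs MRSA338: 3
  MRSA34 vs MRSA301: 3
  MRSA330 vs MRSA288: 11
  MRSA330 vs MRSA338: 9
  MRSA330 vs MRSA301: 9
  MRSA288 vs MRSA338: 7
  MRSA288 vs MRSA301: 9
  MRSA338 vs MRSA301: 5
The largest is 11 mismatches, between MRSA330 and MRSA288; p = 11/22 = 0.500.

0.500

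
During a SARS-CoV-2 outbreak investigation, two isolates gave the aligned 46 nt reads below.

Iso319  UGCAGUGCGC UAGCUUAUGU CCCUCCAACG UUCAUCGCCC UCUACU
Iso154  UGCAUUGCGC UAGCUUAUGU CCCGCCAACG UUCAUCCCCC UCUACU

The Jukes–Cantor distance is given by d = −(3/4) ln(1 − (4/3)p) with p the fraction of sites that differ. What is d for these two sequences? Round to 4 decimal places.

The sequences differ at positions 5 (G/U), 24 (U/G), 37 (G/C).
p = 3/46 = 0.065217.
d = −0.75 · ln(1 − (4/3)·0.065217) = −0.75 · ln(0.913044) = −0.75 · (-0.090971) = 0.0682.

0.0682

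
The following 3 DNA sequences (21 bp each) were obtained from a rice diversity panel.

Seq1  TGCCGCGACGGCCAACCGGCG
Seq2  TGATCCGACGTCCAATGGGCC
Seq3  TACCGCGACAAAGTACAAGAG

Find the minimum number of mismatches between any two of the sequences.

Pairwise Hamming distances:
  Seq1 vs Seq2: 7
  Seq1 vs Seq3: 9
  Seq2 vs Seq3: 14
The smallest is 7, between Seq1 and Seq2.

7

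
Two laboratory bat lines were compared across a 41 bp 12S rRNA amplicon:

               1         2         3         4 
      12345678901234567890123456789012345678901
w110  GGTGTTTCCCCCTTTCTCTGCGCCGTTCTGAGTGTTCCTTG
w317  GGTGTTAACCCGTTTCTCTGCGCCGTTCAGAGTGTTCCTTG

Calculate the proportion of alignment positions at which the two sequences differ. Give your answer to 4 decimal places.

0.0976

The sequences differ at positions 7 (T/A), 8 (C/A), 12 (C/G), 29 (T/A).
There are 4 differences over 41 sites, so p = 4/41 = 0.0976.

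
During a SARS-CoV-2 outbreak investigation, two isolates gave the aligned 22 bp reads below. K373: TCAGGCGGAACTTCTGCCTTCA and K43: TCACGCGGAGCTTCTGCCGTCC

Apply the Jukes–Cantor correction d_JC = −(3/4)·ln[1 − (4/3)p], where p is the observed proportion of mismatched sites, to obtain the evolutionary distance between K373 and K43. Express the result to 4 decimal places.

The sequences differ at positions 4 (G/C), 10 (A/G), 19 (T/G), 22 (A/C).
p = 4/22 = 0.181818.
d = −0.75 · ln(1 − (4/3)·0.181818) = −0.75 · ln(0.757576) = −0.75 · (-0.277631) = 0.2082.

0.2082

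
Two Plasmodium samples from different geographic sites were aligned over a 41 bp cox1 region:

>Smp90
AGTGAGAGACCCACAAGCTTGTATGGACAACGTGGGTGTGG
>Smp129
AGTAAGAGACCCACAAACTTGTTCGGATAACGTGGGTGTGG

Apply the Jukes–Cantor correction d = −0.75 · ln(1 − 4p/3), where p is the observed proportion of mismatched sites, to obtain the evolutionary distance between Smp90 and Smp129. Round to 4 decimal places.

0.1331

Mismatches occur at site 4 (G→A), site 17 (G→A), site 23 (A→T), site 24 (T→C), site 28 (C→T).
p = 5/41 = 0.121951.
d = −0.75 · ln(1 − (4/3)·0.121951) = −0.75 · ln(0.837399) = −0.75 · (-0.177455) = 0.1331.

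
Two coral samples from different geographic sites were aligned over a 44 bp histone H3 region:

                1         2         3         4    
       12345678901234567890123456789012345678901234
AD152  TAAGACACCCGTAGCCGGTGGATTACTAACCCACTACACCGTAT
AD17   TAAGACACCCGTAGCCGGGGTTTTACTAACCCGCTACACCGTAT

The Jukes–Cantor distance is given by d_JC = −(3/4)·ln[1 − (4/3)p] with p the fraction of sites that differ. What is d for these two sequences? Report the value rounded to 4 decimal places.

Differing sites — 19:T/G; 21:G/T; 22:A/T; 33:A/G.
p = 4/44 = 0.090909.
d = −0.75 · ln(1 − (4/3)·0.090909) = −0.75 · ln(0.878788) = −0.75 · (-0.129212) = 0.0969.

0.0969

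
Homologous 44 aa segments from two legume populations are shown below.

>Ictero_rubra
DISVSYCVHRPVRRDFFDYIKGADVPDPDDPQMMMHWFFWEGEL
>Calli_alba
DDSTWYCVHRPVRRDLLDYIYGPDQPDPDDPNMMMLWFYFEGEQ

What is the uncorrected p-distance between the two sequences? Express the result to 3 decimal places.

0.295

The sequences differ at positions 2 (I/D), 4 (V/T), 5 (S/W), 16 (F/L), 17 (F/L), 21 (K/Y), 23 (A/P), 25 (V/Q), 32 (Q/N), 36 (H/L), 39 (F/Y), 40 (W/F), 44 (L/Q).
There are 13 differences over 44 sites, so p = 13/44 = 0.295.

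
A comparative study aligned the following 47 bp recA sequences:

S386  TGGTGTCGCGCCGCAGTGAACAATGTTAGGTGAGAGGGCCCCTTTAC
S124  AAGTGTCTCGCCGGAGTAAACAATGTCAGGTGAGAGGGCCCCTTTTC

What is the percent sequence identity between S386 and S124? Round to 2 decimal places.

Differing sites — 1:T/A; 2:G/A; 8:G/T; 14:C/G; 18:G/A; 27:T/C; 46:A/T.
40 of the 47 sites match, so the percent identity is 40/47 × 100 = 85.11%.

85.11%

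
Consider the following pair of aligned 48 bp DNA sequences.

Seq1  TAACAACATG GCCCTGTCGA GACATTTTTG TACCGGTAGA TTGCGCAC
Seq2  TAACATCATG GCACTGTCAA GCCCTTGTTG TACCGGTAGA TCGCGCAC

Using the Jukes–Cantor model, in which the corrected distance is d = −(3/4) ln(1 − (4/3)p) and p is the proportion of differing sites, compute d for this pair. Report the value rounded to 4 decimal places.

0.1622

The sequences differ at positions 6 (A/T), 13 (C/A), 19 (G/A), 22 (A/C), 24 (A/C), 27 (T/G), 42 (T/C).
p = 7/48 = 0.145833.
d = −0.75 · ln(1 − (4/3)·0.145833) = −0.75 · ln(0.805556) = −0.75 · (-0.216223) = 0.1622.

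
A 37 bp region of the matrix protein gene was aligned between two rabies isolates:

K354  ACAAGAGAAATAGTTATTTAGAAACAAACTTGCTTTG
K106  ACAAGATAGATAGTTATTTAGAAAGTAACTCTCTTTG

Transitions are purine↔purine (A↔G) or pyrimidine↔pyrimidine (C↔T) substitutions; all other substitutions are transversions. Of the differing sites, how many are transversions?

4

Mismatches occur at site 7 (G→T, transversion), site 9 (A→G, transition), site 25 (C→G, transversion), site 26 (A→T, transversion), site 31 (T→C, transition), site 32 (G→T, transversion).
Of the 6 differences, 2 transitions and 4 transversions, so the answer is 4.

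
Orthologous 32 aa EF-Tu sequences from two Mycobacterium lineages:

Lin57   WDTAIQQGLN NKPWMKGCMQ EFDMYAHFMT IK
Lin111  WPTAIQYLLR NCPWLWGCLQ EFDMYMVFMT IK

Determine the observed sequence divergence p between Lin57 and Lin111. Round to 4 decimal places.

The sequences differ at positions 2 (D/P), 7 (Q/Y), 8 (G/L), 10 (N/R), 12 (K/C), 15 (M/L), 16 (K/W), 19 (M/L), 26 (A/M), 27 (H/V).
There are 10 differences over 32 sites, so p = 10/32 = 0.3125.

0.3125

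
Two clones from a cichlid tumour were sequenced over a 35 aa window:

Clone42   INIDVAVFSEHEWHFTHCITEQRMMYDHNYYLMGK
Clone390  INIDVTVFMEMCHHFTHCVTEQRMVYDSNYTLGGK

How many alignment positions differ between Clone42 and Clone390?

Mismatches occur at site 6 (A/T), site 9 (S/M), site 11 (H/M), site 12 (E/C), site 13 (W/H), site 19 (I/V), site 25 (M/V), site 28 (H/S), site 31 (Y/T), site 33 (M/G).
That gives 10 mismatches out of 35 aligned sites, so the Hamming distance is 10.

10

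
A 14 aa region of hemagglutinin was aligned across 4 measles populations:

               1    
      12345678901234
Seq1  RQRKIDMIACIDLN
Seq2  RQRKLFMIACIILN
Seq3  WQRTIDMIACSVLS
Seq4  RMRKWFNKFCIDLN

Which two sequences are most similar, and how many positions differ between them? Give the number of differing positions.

3

Pairwise Hamming distances:
  Seq1 vs Seq2: 3
  Seq1 vs Seq3: 5
  Seq1 vs Seq4: 6
  Seq2 vs Seq3: 7
  Seq2 vs Seq4: 6
  Seq3 vs Seq4: 11
The smallest is 3, between Seq1 and Seq2.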